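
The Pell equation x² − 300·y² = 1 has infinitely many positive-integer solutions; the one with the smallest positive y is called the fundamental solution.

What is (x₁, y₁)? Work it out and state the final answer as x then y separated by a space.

√300 → a₀=17, period (3,8,3,34); ℓ=4 even so k=3
i=0: a=17 ⇒ p=17, q=1
i=1: a=3 ⇒ p=52, q=3
i=2: a=8 ⇒ p=433, q=25
i=3: a=3 ⇒ p=1351, q=78
(x₁, y₁) = (1351, 78);  1351² − 300·78² = 1 ✓

1351 78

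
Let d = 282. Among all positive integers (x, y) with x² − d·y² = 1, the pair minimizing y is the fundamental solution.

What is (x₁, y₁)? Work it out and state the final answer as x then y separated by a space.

[16; 1,3,1,4,1,3,1,32] for √282; ℓ=8 ⇒ convergent index 7
i=0: a=16 ⇒ p=16, q=1
…
i=2: a=3 ⇒ p=67, q=4
…
i=4: a=4 ⇒ p=403, q=24
i=5: a=1 ⇒ p=487, q=29
i=6: a=3 ⇒ p=1864, q=111
i=7: a=1 ⇒ p=2351, q=140
(x₁, y₁) = (2351, 140);  2351² − 282·140² = 1 ✓

2351 140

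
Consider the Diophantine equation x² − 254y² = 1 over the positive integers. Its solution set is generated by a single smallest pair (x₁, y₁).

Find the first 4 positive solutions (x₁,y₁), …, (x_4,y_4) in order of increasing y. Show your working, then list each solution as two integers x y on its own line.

√254 = [15; 1,14,1,30, …], period ℓ=4 (even) → k=3
i=0: a=15 ⇒ p=15, q=1
…
i=2: a=14 ⇒ p=239, q=15
i=3: a=1 ⇒ p=255, q=16
→ (255, 16).  Check: 255²=65025, 254·16²=65024, difference 1.
(x_2, y_2) = (255·255 + 254·16·16, 255·16 + 16·255) = (130049, 8160)
(x_3, y_3) = (255·130049 + 254·16·8160, 255·8160 + 16·130049) = (66324735, 4161584)
(x_4, y_4) = (255·66324735 + 254·16·4161584, 255·4161584 + 16·66324735) = (33825484801, 2122399680)

255 16
130049 8160
66324735 4161584
33825484801 2122399680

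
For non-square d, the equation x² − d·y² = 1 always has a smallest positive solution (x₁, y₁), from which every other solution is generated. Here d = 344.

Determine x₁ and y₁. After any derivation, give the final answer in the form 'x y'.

√344 → a₀=18, period (1,1,4,1,3,1,4,1,1,36); ℓ=10 even so k=9
i=0: a=18 ⇒ p=18, q=1
i=1: a=1 ⇒ p=19, q=1
…
i=3: a=4 ⇒ p=167, q=9
…
i=6: a=1 ⇒ p=983, q=53
i=7: a=4 ⇒ p=4711, q=254
i=8: a=1 ⇒ p=5694, q=307
i=9: a=1 ⇒ p=10405, q=561
→ (10405, 561).  Check: 10405²=108264025, 344·561²=108264024, difference 1.

10405 561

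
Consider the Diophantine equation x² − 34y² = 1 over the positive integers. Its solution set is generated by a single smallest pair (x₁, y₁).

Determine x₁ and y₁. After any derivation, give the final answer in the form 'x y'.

35 6

√34 = [5; 1,4,1,10, …], period ℓ=4 (even) → k=3
k=0  a_k=5  p_k/q_k = 5/1
…
k=2  a_k=4  p_k/q_k = 29/5
k=3  a_k=1  p_k/q_k = 35/6
→ (35, 6).  Check: 35²=1225, 34·6²=1224, difference 1.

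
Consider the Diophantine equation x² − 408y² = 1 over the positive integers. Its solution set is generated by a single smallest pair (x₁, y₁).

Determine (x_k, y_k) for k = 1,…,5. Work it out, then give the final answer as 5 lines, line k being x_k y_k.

[20; 5,40] for √408; ℓ=2 ⇒ convergent index 1
k=0  a_k=20  p_k/q_k = 20/1
k=1  a_k=5  p_k/q_k = 101/5
fundamental: x₁=101, y₁=5  (since 10201 − 408·25 = 1)
k=2:  x_2 = 101·101+408·5·5 = 20401,  y_2 = 101·5+5·101 = 1010
k=3:  x_3 = 101·20401+408·5·1010 = 4120901,  y_3 = 101·1010+5·20401 = 204015
k=4:  x_4 = 101·4120901+408·5·204015 = 832401601,  y_4 = 101·204015+5·4120901 = 41210020
k=5:  x_5 = 101·832401601+408·5·41210020 = 168141002501,  y_5 = 101·41210020+5·832401601 = 8324220025

101 5
20401 1010
4120901 204015
832401601 41210020
168141002501 8324220025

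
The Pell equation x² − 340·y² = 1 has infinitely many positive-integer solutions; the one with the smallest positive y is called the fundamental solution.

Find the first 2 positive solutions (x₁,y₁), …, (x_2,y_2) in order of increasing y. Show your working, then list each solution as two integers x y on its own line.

[18; 2,3,1,1,1,…,3,2,36] for √340; ℓ=14 ⇒ convergent index 13
a_0=18:  p_0=18·1+0=18,  q_0=18·0+1=1
a_1=2:  p_1=2·18+1=37,  q_1=2·1+0=2
a_2=3:  p_2=3·37+18=129,  q_2=3·2+1=7
…
a_4=1:  p_4=1·166+129=295,  q_4=1·9+7=16
a_5=1:  p_5=1·295+166=461,  q_5=1·16+9=25
a_6=1:  p_6=1·461+295=756,  q_6=1·25+16=41
a_7=8:  p_7=8·756+461=6509,  q_7=8·41+25=353
…
a_9=1:  p_9=1·7265+6509=13774,  q_9=1·394+353=747
a_10=1:  p_10=1·13774+7265=21039,  q_10=1·747+394=1141
a_11=1:  p_11=1·21039+13774=34813,  q_11=1·1141+747=1888
a_12=3:  p_12=3·34813+21039=125478,  q_12=3·1888+1141=6805
a_13=2:  p_13=2·125478+34813=285769,  q_13=2·6805+1888=15498
(x₁, y₁) = (285769, 15498);  285769² − 340·15498² = 1 ✓
n=2: (285769,15498)∘(285769,15498) = (285769·285769+340·15498·15498, 285769·15498+15498·285769) = (163327842721,8857695924)

285769 15498
163327842721 8857695924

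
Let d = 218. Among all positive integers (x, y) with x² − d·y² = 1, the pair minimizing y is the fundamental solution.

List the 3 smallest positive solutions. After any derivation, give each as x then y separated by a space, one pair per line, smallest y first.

√218 = [14; 1,3,3,1,28, …], period ℓ=5 (odd) → k=9
a_0=14:  p_0=14·1+0=14,  q_0=14·0+1=1
a_1=1:  p_1=1·14+1=15,  q_1=1·1+0=1
a_2=3:  p_2=3·15+14=59,  q_2=3·1+1=4
…
a_4=1:  p_4=1·192+59=251,  q_4=1·13+4=17
…
a_6=1:  p_6=1·7220+251=7471,  q_6=1·489+17=506
a_7=3:  p_7=3·7471+7220=29633,  q_7=3·506+489=2007
a_8=3:  p_8=3·29633+7471=96370,  q_8=3·2007+506=6527
a_9=1:  p_9=1·96370+29633=126003,  q_9=1·6527+2007=8534
→ (126003, 8534).  Check: 126003²=15876756009, 218·8534²=15876756008, difference 1.
(126003+8534√218)^2 = 31753512017 + 2150619204√218
(126003+8534√218)^3 = 8002075549230099 + 541968943114690√218

126003 8534
31753512017 2150619204
8002075549230099 541968943114690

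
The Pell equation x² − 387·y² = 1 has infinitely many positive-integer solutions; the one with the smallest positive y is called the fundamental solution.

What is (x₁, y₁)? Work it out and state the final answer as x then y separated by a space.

3482 177

d=387: √d = [19; 1,2,19,2,1,38] (ℓ=6, even), read p_5/q_5
step 0: (19, 1)  from 19·(1,0) + (0,1)
step 1: (20, 1)  from 1·(19,1) + (1,0)
…
step 4: (2341, 119)  from 2·(1141,58) + (59,3)
step 5: (3482, 177)  from 1·(2341,119) + (1141,58)
→ (3482, 177).  Check: 3482²=12124324, 387·177²=12124323, difference 1.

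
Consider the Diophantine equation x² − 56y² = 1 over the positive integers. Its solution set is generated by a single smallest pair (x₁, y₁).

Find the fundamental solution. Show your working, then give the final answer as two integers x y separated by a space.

√56 = [7; 2,14, …], period ℓ=2 (even) → k=1
step 0: (7, 1)  from 7·(1,0) + (0,1)
step 1: (15, 2)  from 2·(7,1) + (1,0)
(x₁, y₁) = (15, 2);  15² − 56·2² = 1 ✓

15 2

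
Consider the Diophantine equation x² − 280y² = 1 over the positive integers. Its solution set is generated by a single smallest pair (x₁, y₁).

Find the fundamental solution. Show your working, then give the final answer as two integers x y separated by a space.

[16; 1,2,1,2,1,32] for √280; ℓ=6 ⇒ convergent index 5
step 0: (16, 1)  from 16·(1,0) + (0,1)
…
step 2: (50, 3)  from 2·(17,1) + (16,1)
…
step 4: (184, 11)  from 2·(67,4) + (50,3)
step 5: (251, 15)  from 1·(184,11) + (67,4)
(x₁, y₁) = (251, 15);  251² − 280·15² = 1 ✓

251 15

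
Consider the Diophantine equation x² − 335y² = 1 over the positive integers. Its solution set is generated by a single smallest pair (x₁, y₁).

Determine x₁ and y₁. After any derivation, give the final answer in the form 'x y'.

[18; 3,3,3,36] for √335; ℓ=4 ⇒ convergent index 3
k=0  a_k=18  p_k/q_k = 18/1
k=1  a_k=3  p_k/q_k = 55/3
k=2  a_k=3  p_k/q_k = 183/10
k=3  a_k=3  p_k/q_k = 604/33
fundamental: x₁=604, y₁=33  (since 364816 − 335·1089 = 1)

604 33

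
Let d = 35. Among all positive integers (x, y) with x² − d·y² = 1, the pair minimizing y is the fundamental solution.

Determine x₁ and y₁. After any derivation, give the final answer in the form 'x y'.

6 1

√35 → a₀=5, period (1,10); ℓ=2 even so k=1
k=0  a_k=5  p_k/q_k = 5/1
k=1  a_k=1  p_k/q_k = 6/1
fundamental: x₁=6, y₁=1  (since 36 − 35·1 = 1)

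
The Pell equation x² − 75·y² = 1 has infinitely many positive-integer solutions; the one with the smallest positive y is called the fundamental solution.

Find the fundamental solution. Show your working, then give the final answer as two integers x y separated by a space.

[8; 1,1,1,16] for √75; ℓ=4 ⇒ convergent index 3
step 0: (8, 1)  from 8·(1,0) + (0,1)
step 1: (9, 1)  from 1·(8,1) + (1,0)
step 2: (17, 2)  from 1·(9,1) + (8,1)
step 3: (26, 3)  from 1·(17,2) + (9,1)
→ (26, 3).  Check: 26²=676, 75·3²=675, difference 1.

26 3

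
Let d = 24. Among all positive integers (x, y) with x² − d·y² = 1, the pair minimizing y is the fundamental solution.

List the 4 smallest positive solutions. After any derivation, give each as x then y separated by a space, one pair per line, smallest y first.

√24 → a₀=4, period (1,8); ℓ=2 even so k=1
step 0: (4, 1)  from 4·(1,0) + (0,1)
step 1: (5, 1)  from 1·(4,1) + (1,0)
fundamental: x₁=5, y₁=1  (since 25 − 24·1 = 1)
n=2: (5,1)∘(5,1) = (5·5+24·1·1, 5·1+1·5) = (49,10)
n=3: (49,10)∘(5,1) = (5·49+24·1·10, 5·10+1·49) = (485,99)
n=4: (485,99)∘(5,1) = (5·485+24·1·99, 5·99+1·485) = (4801,980)

5 1
49 10
485 99
4801 980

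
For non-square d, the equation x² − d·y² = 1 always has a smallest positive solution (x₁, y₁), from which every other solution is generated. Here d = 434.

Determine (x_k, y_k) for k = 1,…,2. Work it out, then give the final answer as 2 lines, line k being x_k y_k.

√434 = [20; 1,4,1,40, …], period ℓ=4 (even) → k=3
step 0: (20, 1)  from 20·(1,0) + (0,1)
…
step 2: (104, 5)  from 4·(21,1) + (20,1)
step 3: (125, 6)  from 1·(104,5) + (21,1)
fundamental: x₁=125, y₁=6  (since 15625 − 434·36 = 1)
k=2:  x_2 = 125·125+434·6·6 = 31249,  y_2 = 125·6+6·125 = 1500

125 6
31249 1500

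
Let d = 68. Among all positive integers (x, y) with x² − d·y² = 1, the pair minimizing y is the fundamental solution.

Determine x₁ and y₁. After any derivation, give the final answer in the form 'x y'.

√68 = [8; 4,16, …], period ℓ=2 (even) → k=1
step 0: (8, 1)  from 8·(1,0) + (0,1)
step 1: (33, 4)  from 4·(8,1) + (1,0)
→ (33, 4).  Check: 33²=1089, 68·4²=1088, difference 1.

33 4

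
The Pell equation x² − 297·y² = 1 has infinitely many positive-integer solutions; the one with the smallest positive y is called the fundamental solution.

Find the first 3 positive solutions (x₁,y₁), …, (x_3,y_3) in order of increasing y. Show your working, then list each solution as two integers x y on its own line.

48599 2820
4723725601 274098360
459136680917399 26641812392460

√297 = [17; 4,3,1,1,2,1,1,3,4,34, …], period ℓ=10 (even) → k=9
i=0: a=17 ⇒ p=17, q=1
…
i=3: a=1 ⇒ p=293, q=17
…
i=5: a=2 ⇒ p=1327, q=77
i=6: a=1 ⇒ p=1844, q=107
…
i=8: a=3 ⇒ p=11357, q=659
i=9: a=4 ⇒ p=48599, q=2820
(x₁, y₁) = (48599, 2820);  48599² − 297·2820² = 1 ✓
k=2:  x_2 = 48599·48599+297·2820·2820 = 4723725601,  y_2 = 48599·2820+2820·48599 = 274098360
k=3:  x_3 = 48599·4723725601+297·2820·274098360 = 459136680917399,  y_3 = 48599·274098360+2820·4723725601 = 26641812392460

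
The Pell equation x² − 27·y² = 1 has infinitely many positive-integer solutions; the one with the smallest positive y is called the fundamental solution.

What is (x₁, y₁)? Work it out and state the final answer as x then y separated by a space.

√27 → a₀=5, period (5,10); ℓ=2 even so k=1
k=0  a_k=5  p_k/q_k = 5/1
k=1  a_k=5  p_k/q_k = 26/5
→ (26, 5).  Check: 26²=676, 27·5²=675, difference 1.

26 5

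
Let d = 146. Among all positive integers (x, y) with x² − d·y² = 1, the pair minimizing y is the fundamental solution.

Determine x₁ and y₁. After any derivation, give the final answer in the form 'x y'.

145 12

√146 → a₀=12, period (12,24); ℓ=2 even so k=1
step 0: (12, 1)  from 12·(1,0) + (0,1)
step 1: (145, 12)  from 12·(12,1) + (1,0)
(x₁, y₁) = (145, 12);  145² − 146·12² = 1 ✓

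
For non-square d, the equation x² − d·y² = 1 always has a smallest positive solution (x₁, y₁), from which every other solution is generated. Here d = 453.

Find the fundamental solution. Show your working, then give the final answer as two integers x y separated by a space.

d=453: √d = [21; 3,1,1,10,14,10,1,1,3,42] (ℓ=10, even), read p_9/q_9
i=0: a=21 ⇒ p=21, q=1
…
i=2: a=1 ⇒ p=85, q=4
i=3: a=1 ⇒ p=149, q=7
i=4: a=10 ⇒ p=1575, q=74
…
i=7: a=1 ⇒ p=245764, q=11547
i=8: a=1 ⇒ p=469329, q=22051
i=9: a=3 ⇒ p=1653751, q=77700
(x₁, y₁) = (1653751, 77700);  1653751² − 453·77700² = 1 ✓

1653751 77700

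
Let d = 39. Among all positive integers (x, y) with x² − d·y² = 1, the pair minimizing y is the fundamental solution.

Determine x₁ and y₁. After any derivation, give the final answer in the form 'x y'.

25 4

[6; 4,12] for √39; ℓ=2 ⇒ convergent index 1
i=0: a=6 ⇒ p=6, q=1
i=1: a=4 ⇒ p=25, q=4
→ (25, 4).  Check: 25²=625, 39·4²=624, difference 1.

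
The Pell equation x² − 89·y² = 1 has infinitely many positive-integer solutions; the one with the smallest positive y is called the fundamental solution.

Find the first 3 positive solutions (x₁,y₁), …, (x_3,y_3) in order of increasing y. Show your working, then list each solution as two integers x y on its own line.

d=89: √d = [9; 2,3,3,2,18] (ℓ=5, odd), read p_9/q_9
i=0: a=9 ⇒ p=9, q=1
…
i=8: a=3 ⇒ p=216991, q=23001
i=9: a=2 ⇒ p=500001, q=53000
→ (500001, 53000).  Check: 500001²=250001000001, 89·53000²=250001000000, difference 1.
n=2: (500001,53000)∘(500001,53000) = (500001·500001+89·53000·53000, 500001·53000+53000·500001) = (500002000001,53000106000)
n=3: (500002000001,53000106000)∘(500001,53000) = (500001·500002000001+89·53000·53000106000, 500001·53000106000+53000·500002000001) = (500003000004500001,53000212000159000)

500001 53000
500002000001 53000106000
500003000004500001 53000212000159000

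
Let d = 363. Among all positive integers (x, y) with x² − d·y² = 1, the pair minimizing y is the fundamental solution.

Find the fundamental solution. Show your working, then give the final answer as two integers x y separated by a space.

[19; 19,38] for √363; ℓ=2 ⇒ convergent index 1
step 0: (19, 1)  from 19·(1,0) + (0,1)
step 1: (362, 19)  from 19·(19,1) + (1,0)
(x₁, y₁) = (362, 19);  362² − 363·19² = 1 ✓

362 19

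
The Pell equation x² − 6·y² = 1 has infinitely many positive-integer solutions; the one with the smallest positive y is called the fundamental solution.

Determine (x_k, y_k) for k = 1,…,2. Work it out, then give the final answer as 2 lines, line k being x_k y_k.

5 2
49 20

√6 → a₀=2, period (2,4); ℓ=2 even so k=1
i=0: a=2 ⇒ p=2, q=1
i=1: a=2 ⇒ p=5, q=2
fundamental: x₁=5, y₁=2  (since 25 − 6·4 = 1)
k=2:  x_2 = 5·5+6·2·2 = 49,  y_2 = 5·2+2·5 = 20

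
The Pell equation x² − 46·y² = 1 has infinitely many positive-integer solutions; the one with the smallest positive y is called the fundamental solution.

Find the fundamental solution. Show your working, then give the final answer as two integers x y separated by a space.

24335 3588

√46 → a₀=6, period (1,3,1,1,2,6,2,1,1,3,1,12); ℓ=12 even so k=11
a_0=6:  p_0=6·1+0=6,  q_0=6·0+1=1
a_1=1:  p_1=1·6+1=7,  q_1=1·1+0=1
a_2=3:  p_2=3·7+6=27,  q_2=3·1+1=4
a_3=1:  p_3=1·27+7=34,  q_3=1·4+1=5
a_4=1:  p_4=1·34+27=61,  q_4=1·5+4=9
…
a_6=6:  p_6=6·156+61=997,  q_6=6·23+9=147
a_7=2:  p_7=2·997+156=2150,  q_7=2·147+23=317
a_8=1:  p_8=1·2150+997=3147,  q_8=1·317+147=464
…
a_10=3:  p_10=3·5297+3147=19038,  q_10=3·781+464=2807
a_11=1:  p_11=1·19038+5297=24335,  q_11=1·2807+781=3588
(x₁, y₁) = (24335, 3588);  24335² − 46·3588² = 1 ✓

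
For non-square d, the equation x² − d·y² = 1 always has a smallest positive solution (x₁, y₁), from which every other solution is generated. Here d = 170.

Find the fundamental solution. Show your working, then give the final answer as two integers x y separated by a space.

√170 → a₀=13, period (26); ℓ=1 odd so k=1
k=0  a_k=13  p_k/q_k = 13/1
k=1  a_k=26  p_k/q_k = 339/26
→ (339, 26).  Check: 339²=114921, 170·26²=114920, difference 1.

339 26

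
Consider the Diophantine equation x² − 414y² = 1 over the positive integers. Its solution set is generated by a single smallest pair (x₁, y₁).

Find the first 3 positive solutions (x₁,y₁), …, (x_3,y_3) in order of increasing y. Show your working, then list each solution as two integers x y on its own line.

24335 1196
1184384449 58209320
57643991108495 2833047603204

√414 → a₀=20, period (2,1,7,2,7,1,2,40); ℓ=8 even so k=7
a_0=20:  p_0=20·1+0=20,  q_0=20·0+1=1
…
a_2=1:  p_2=1·41+20=61,  q_2=1·2+1=3
a_3=7:  p_3=7·61+41=468,  q_3=7·3+2=23
a_4=2:  p_4=2·468+61=997,  q_4=2·23+3=49
…
a_6=1:  p_6=1·7447+997=8444,  q_6=1·366+49=415
a_7=2:  p_7=2·8444+7447=24335,  q_7=2·415+366=1196
fundamental: x₁=24335, y₁=1196  (since 592192225 − 414·1430416 = 1)
n=2: (24335,1196)∘(24335,1196) = (24335·24335+414·1196·1196, 24335·1196+1196·24335) = (1184384449,58209320)
n=3: (1184384449,58209320)∘(24335,1196) = (24335·1184384449+414·1196·58209320, 24335·58209320+1196·1184384449) = (57643991108495,2833047603204)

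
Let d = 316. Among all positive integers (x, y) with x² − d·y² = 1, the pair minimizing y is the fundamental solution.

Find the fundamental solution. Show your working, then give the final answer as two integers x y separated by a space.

12799 720

d=316: √d = [17; 1,3,2,8,2,3,1,34] (ℓ=8, even), read p_7/q_7
step 0: (17, 1)  from 17·(1,0) + (0,1)
…
step 5: (2862, 161)  from 2·(1351,76) + (160,9)
step 6: (9937, 559)  from 3·(2862,161) + (1351,76)
step 7: (12799, 720)  from 1·(9937,559) + (2862,161)
(x₁, y₁) = (12799, 720);  12799² − 316·720² = 1 ✓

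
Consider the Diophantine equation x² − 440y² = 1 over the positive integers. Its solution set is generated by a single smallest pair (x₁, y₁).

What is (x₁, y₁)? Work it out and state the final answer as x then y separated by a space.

21 1

√440 = [20; 1,40, …], period ℓ=2 (even) → k=1
step 0: (20, 1)  from 20·(1,0) + (0,1)
step 1: (21, 1)  from 1·(20,1) + (1,0)
(x₁, y₁) = (21, 1);  21² − 440·1² = 1 ✓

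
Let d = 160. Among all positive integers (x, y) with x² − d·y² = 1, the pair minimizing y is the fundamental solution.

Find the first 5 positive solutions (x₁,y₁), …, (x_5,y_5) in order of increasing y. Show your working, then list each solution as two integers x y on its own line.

721 57
1039681 82194
1499219281 118523691
2161873163521 170911080228
3117419602578001 246453659165085

√160 → a₀=12, period (1,1,1,5,1,1,1,24); ℓ=8 even so k=7
step 0: (12, 1)  from 12·(1,0) + (0,1)
…
step 2: (25, 2)  from 1·(13,1) + (12,1)
…
step 5: (253, 20)  from 1·(215,17) + (38,3)
step 6: (468, 37)  from 1·(253,20) + (215,17)
step 7: (721, 57)  from 1·(468,37) + (253,20)
(x₁, y₁) = (721, 57);  721² − 160·57² = 1 ✓
(x_2, y_2) = (721·721 + 160·57·57, 721·57 + 57·721) = (1039681, 82194)
(x_3, y_3) = (721·1039681 + 160·57·82194, 721·82194 + 57·1039681) = (1499219281, 118523691)
(x_4, y_4) = (721·1499219281 + 160·57·118523691, 721·118523691 + 57·1499219281) = (2161873163521, 170911080228)
(x_5, y_5) = (721·2161873163521 + 160·57·170911080228, 721·170911080228 + 57·2161873163521) = (3117419602578001, 246453659165085)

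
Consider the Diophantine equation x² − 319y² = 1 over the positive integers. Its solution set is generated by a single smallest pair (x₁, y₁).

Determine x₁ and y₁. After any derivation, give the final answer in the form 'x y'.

12901780 722361

√319 → a₀=17, period (1,6,5,1,4,…,6,1,34); ℓ=14 even so k=13
k=0  a_k=17  p_k/q_k = 17/1
…
k=2  a_k=6  p_k/q_k = 125/7
k=3  a_k=5  p_k/q_k = 643/36
…
k=5  a_k=4  p_k/q_k = 3715/208
…
k=10  a_k=1  p_k/q_k = 309613/17335
k=11  a_k=5  p_k/q_k = 1798881/100718
k=12  a_k=6  p_k/q_k = 11102899/621643
k=13  a_k=1  p_k/q_k = 12901780/722361
(x₁, y₁) = (12901780, 722361);  12901780² − 319·722361² = 1 ✓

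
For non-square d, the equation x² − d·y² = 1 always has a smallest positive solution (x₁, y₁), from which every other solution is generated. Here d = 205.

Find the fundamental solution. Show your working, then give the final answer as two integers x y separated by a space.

39689 2772

√205 = [14; 3,6,1,4,1,6,3,28, …], period ℓ=8 (even) → k=7
i=0: a=14 ⇒ p=14, q=1
…
i=2: a=6 ⇒ p=272, q=19
i=3: a=1 ⇒ p=315, q=22
…
i=6: a=6 ⇒ p=12614, q=881
i=7: a=3 ⇒ p=39689, q=2772
(x₁, y₁) = (39689, 2772);  39689² − 205·2772² = 1 ✓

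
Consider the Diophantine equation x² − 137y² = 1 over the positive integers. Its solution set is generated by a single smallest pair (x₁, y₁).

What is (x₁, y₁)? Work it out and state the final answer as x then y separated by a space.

√137 = [11; 1,2,2,1,1,2,2,1,22, …], period ℓ=9 (odd) → k=17
a_0=11:  p_0=11·1+0=11,  q_0=11·0+1=1
…
a_5=1:  p_5=1·117+82=199,  q_5=1·10+7=17
…
a_7=2:  p_7=2·515+199=1229,  q_7=2·44+17=105
a_8=1:  p_8=1·1229+515=1744,  q_8=1·105+44=149
…
a_10=1:  p_10=1·39597+1744=41341,  q_10=1·3383+149=3532
a_11=2:  p_11=2·41341+39597=122279,  q_11=2·3532+3383=10447
…
a_13=1:  p_13=1·285899+122279=408178,  q_13=1·24426+10447=34873
…
a_16=2:  p_16=2·1796332+694077=4286741,  q_16=2·153471+59299=366241
a_17=1:  p_17=1·4286741+1796332=6083073,  q_17=1·366241+153471=519712
→ (6083073, 519712).  Check: 6083073²=37003777123329, 137·519712²=37003777123328, difference 1.

6083073 519712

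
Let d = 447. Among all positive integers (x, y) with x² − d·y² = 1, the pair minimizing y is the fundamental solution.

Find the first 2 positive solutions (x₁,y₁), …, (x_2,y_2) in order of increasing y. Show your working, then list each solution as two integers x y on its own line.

√447 → a₀=21, period (7,42); ℓ=2 even so k=1
k=0  a_k=21  p_k/q_k = 21/1
k=1  a_k=7  p_k/q_k = 148/7
fundamental: x₁=148, y₁=7  (since 21904 − 447·49 = 1)
(x_2, y_2) = (148·148 + 447·7·7, 148·7 + 7·148) = (43807, 2072)

148 7
43807 2072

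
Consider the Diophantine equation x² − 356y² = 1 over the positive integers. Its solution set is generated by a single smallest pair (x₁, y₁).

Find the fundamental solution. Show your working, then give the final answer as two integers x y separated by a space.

500001 26500

d=356: √d = [18; 1,6,1,1,2,…,6,1,36] (ℓ=14, even), read p_13/q_13
step 0: (18, 1)  from 18·(1,0) + (0,1)
step 1: (19, 1)  from 1·(18,1) + (1,0)
step 2: (132, 7)  from 6·(19,1) + (18,1)
…
step 4: (283, 15)  from 1·(151,8) + (132,7)
…
step 6: (1000, 53)  from 1·(717,38) + (283,15)
step 7: (8717, 462)  from 8·(1000,53) + (717,38)
step 8: (9717, 515)  from 1·(8717,462) + (1000,53)
step 9: (28151, 1492)  from 2·(9717,515) + (8717,462)
step 10: (37868, 2007)  from 1·(28151,1492) + (9717,515)
…
step 12: (433982, 23001)  from 6·(66019,3499) + (37868,2007)
step 13: (500001, 26500)  from 1·(433982,23001) + (66019,3499)
fundamental: x₁=500001, y₁=26500  (since 250001000001 − 356·702250000 = 1)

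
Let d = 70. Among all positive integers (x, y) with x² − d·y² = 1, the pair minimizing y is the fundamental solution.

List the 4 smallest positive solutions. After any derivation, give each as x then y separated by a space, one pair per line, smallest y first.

251 30
126001 15060
63252251 7560090
31752504001 3795150120

√70 → a₀=8, period (2,1,2,1,2,16); ℓ=6 even so k=5
i=0: a=8 ⇒ p=8, q=1
…
i=4: a=1 ⇒ p=92, q=11
i=5: a=2 ⇒ p=251, q=30
fundamental: x₁=251, y₁=30  (since 63001 − 70·900 = 1)
(x_2, y_2) = (251·251 + 70·30·30, 251·30 + 30·251) = (126001, 15060)
(x_3, y_3) = (251·126001 + 70·30·15060, 251·15060 + 30·126001) = (63252251, 7560090)
(x_4, y_4) = (251·63252251 + 70·30·7560090, 251·7560090 + 30·63252251) = (31752504001, 3795150120)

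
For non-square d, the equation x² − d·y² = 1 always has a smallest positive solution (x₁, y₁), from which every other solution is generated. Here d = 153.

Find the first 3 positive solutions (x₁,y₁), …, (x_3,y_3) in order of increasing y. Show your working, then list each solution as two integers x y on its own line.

2177 176
9478657 766304
41270070401 3336487440

[12; 2,1,2,2,2,1,2,24] for √153; ℓ=8 ⇒ convergent index 7
a_0=12:  p_0=12·1+0=12,  q_0=12·0+1=1
a_1=2:  p_1=2·12+1=25,  q_1=2·1+0=2
a_2=1:  p_2=1·25+12=37,  q_2=1·2+1=3
a_3=2:  p_3=2·37+25=99,  q_3=2·3+2=8
a_4=2:  p_4=2·99+37=235,  q_4=2·8+3=19
a_5=2:  p_5=2·235+99=569,  q_5=2·19+8=46
a_6=1:  p_6=1·569+235=804,  q_6=1·46+19=65
a_7=2:  p_7=2·804+569=2177,  q_7=2·65+46=176
(x₁, y₁) = (2177, 176);  2177² − 153·176² = 1 ✓
(x_2, y_2) = (2177·2177 + 153·176·176, 2177·176 + 176·2177) = (9478657, 766304)
(x_3, y_3) = (2177·9478657 + 153·176·766304, 2177·766304 + 176·9478657) = (41270070401, 3336487440)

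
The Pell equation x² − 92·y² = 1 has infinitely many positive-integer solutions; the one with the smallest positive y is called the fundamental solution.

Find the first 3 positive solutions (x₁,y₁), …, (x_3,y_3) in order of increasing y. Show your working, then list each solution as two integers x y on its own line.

1151 120
2649601 276240
6099380351 635904360

[9; 1,1,2,4,2,1,1,18] for √92; ℓ=8 ⇒ convergent index 7
k=0  a_k=9  p_k/q_k = 9/1
…
k=2  a_k=1  p_k/q_k = 19/2
k=3  a_k=2  p_k/q_k = 48/5
k=4  a_k=4  p_k/q_k = 211/22
k=5  a_k=2  p_k/q_k = 470/49
k=6  a_k=1  p_k/q_k = 681/71
k=7  a_k=1  p_k/q_k = 1151/120
→ (1151, 120).  Check: 1151²=1324801, 92·120²=1324800, difference 1.
(x_2, y_2) = (1151·1151 + 92·120·120, 1151·120 + 120·1151) = (2649601, 276240)
(x_3, y_3) = (1151·2649601 + 92·120·276240, 1151·276240 + 120·2649601) = (6099380351, 635904360)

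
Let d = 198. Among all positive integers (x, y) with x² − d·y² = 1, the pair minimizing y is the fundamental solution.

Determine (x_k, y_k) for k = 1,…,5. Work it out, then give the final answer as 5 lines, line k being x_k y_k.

√198 → a₀=14, period (14,28); ℓ=2 even so k=1
a_0=14:  p_0=14·1+0=14,  q_0=14·0+1=1
a_1=14:  p_1=14·14+1=197,  q_1=14·1+0=14
fundamental: x₁=197, y₁=14  (since 38809 − 198·196 = 1)
(x_2, y_2) = (197·197 + 198·14·14, 197·14 + 14·197) = (77617, 5516)
(x_3, y_3) = (197·77617 + 198·14·5516, 197·5516 + 14·77617) = (30580901, 2173290)
(x_4, y_4) = (197·30580901 + 198·14·2173290, 197·2173290 + 14·30580901) = (12048797377, 856270744)
(x_5, y_5) = (197·12048797377 + 198·14·856270744, 197·856270744 + 14·12048797377) = (4747195585637, 337368499846)

197 14
77617 5516
30580901 2173290
12048797377 856270744
4747195585637 337368499846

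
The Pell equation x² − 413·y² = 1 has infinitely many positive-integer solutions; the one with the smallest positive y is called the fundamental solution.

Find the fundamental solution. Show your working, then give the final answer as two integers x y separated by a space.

113399 5580

[20; 3,9,1,4,1,9,3,40] for √413; ℓ=8 ⇒ convergent index 7
a_0=20:  p_0=20·1+0=20,  q_0=20·0+1=1
a_1=3:  p_1=3·20+1=61,  q_1=3·1+0=3
…
a_4=4:  p_4=4·630+569=3089,  q_4=4·31+28=152
…
a_6=9:  p_6=9·3719+3089=36560,  q_6=9·183+152=1799
a_7=3:  p_7=3·36560+3719=113399,  q_7=3·1799+183=5580
(x₁, y₁) = (113399, 5580);  113399² − 413·5580² = 1 ✓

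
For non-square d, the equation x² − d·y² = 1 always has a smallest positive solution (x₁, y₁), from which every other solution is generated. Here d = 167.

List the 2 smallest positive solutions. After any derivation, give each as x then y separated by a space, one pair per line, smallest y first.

√167 → a₀=12, period (1,11,1,24); ℓ=4 even so k=3
k=0  a_k=12  p_k/q_k = 12/1
k=1  a_k=1  p_k/q_k = 13/1
k=2  a_k=11  p_k/q_k = 155/12
k=3  a_k=1  p_k/q_k = 168/13
→ (168, 13).  Check: 168²=28224, 167·13²=28223, difference 1.
(x_2, y_2) = (168·168 + 167·13·13, 168·13 + 13·168) = (56447, 4368)

168 13
56447 4368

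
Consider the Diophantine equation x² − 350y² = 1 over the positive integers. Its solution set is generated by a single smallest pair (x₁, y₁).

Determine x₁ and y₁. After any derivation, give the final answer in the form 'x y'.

449 24

√350 → a₀=18, period (1,2,2,2,1,36); ℓ=6 even so k=5
a_0=18:  p_0=18·1+0=18,  q_0=18·0+1=1
a_1=1:  p_1=1·18+1=19,  q_1=1·1+0=1
…
a_3=2:  p_3=2·56+19=131,  q_3=2·3+1=7
a_4=2:  p_4=2·131+56=318,  q_4=2·7+3=17
a_5=1:  p_5=1·318+131=449,  q_5=1·17+7=24
→ (449, 24).  Check: 449²=201601, 350·24²=201600, difference 1.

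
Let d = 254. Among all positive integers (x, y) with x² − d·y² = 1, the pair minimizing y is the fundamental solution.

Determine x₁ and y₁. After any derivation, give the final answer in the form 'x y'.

255 16

√254 → a₀=15, period (1,14,1,30); ℓ=4 even so k=3
a_0=15:  p_0=15·1+0=15,  q_0=15·0+1=1
…
a_2=14:  p_2=14·16+15=239,  q_2=14·1+1=15
a_3=1:  p_3=1·239+16=255,  q_3=1·15+1=16
(x₁, y₁) = (255, 16);  255² − 254·16² = 1 ✓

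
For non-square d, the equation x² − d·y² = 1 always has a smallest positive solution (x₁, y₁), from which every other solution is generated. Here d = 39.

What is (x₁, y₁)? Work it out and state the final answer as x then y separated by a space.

25 4

√39 = [6; 4,12, …], period ℓ=2 (even) → k=1
a_0=6:  p_0=6·1+0=6,  q_0=6·0+1=1
a_1=4:  p_1=4·6+1=25,  q_1=4·1+0=4
→ (25, 4).  Check: 25²=625, 39·4²=624, difference 1.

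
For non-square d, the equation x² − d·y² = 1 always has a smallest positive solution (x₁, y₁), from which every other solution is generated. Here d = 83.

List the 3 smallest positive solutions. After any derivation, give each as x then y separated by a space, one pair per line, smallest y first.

[9; 9,18] for √83; ℓ=2 ⇒ convergent index 1
step 0: (9, 1)  from 9·(1,0) + (0,1)
step 1: (82, 9)  from 9·(9,1) + (1,0)
fundamental: x₁=82, y₁=9  (since 6724 − 83·81 = 1)
n=2: (82,9)∘(82,9) = (82·82+83·9·9, 82·9+9·82) = (13447,1476)
n=3: (13447,1476)∘(82,9) = (82·13447+83·9·1476, 82·1476+9·13447) = (2205226,242055)

82 9
13447 1476
2205226 242055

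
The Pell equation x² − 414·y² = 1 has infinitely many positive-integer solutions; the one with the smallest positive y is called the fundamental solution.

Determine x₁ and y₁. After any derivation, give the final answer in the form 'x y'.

24335 1196

√414 → a₀=20, period (2,1,7,2,7,1,2,40); ℓ=8 even so k=7
k=0  a_k=20  p_k/q_k = 20/1
k=1  a_k=2  p_k/q_k = 41/2
…
k=3  a_k=7  p_k/q_k = 468/23
k=4  a_k=2  p_k/q_k = 997/49
…
k=6  a_k=1  p_k/q_k = 8444/415
k=7  a_k=2  p_k/q_k = 24335/1196
(x₁, y₁) = (24335, 1196);  24335² − 414·1196² = 1 ✓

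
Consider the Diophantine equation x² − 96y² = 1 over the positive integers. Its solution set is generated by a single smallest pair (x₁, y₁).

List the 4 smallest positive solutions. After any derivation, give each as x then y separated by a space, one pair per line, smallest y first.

49 5
4801 490
470449 48015
46099201 4704980

√96 → a₀=9, period (1,3,1,18); ℓ=4 even so k=3
a_0=9:  p_0=9·1+0=9,  q_0=9·0+1=1
…
a_2=3:  p_2=3·10+9=39,  q_2=3·1+1=4
a_3=1:  p_3=1·39+10=49,  q_3=1·4+1=5
→ (49, 5).  Check: 49²=2401, 96·5²=2400, difference 1.
k=2:  x_2 = 49·49+96·5·5 = 4801,  y_2 = 49·5+5·49 = 490
k=3:  x_3 = 49·4801+96·5·490 = 470449,  y_3 = 49·490+5·4801 = 48015
k=4:  x_4 = 49·470449+96·5·48015 = 46099201,  y_4 = 49·48015+5·470449 = 4704980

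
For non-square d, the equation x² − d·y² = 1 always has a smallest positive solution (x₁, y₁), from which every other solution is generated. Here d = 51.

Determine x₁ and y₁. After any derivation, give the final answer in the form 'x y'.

50 7

√51 → a₀=7, period (7,14); ℓ=2 even so k=1
k=0  a_k=7  p_k/q_k = 7/1
k=1  a_k=7  p_k/q_k = 50/7
→ (50, 7).  Check: 50²=2500, 51·7²=2499, difference 1.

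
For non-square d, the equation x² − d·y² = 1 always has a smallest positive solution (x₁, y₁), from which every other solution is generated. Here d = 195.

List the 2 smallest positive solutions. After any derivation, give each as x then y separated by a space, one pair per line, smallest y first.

√195 = [13; 1,26, …], period ℓ=2 (even) → k=1
a_0=13:  p_0=13·1+0=13,  q_0=13·0+1=1
a_1=1:  p_1=1·13+1=14,  q_1=1·1+0=1
fundamental: x₁=14, y₁=1  (since 196 − 195·1 = 1)
k=2:  x_2 = 14·14+195·1·1 = 391,  y_2 = 14·1+1·14 = 28

14 1
391 28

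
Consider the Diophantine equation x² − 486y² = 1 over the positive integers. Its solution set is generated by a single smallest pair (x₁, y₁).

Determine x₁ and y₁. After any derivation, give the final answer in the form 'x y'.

485 22

√486 → a₀=22, period (22,44); ℓ=2 even so k=1
step 0: (22, 1)  from 22·(1,0) + (0,1)
step 1: (485, 22)  from 22·(22,1) + (1,0)
fundamental: x₁=485, y₁=22  (since 235225 − 486·484 = 1)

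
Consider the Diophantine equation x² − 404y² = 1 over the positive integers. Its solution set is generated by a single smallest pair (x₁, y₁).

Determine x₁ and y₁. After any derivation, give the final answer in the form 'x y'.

201 10

√404 → a₀=20, period (10,40); ℓ=2 even so k=1
i=0: a=20 ⇒ p=20, q=1
i=1: a=10 ⇒ p=201, q=10
fundamental: x₁=201, y₁=10  (since 40401 − 404·100 = 1)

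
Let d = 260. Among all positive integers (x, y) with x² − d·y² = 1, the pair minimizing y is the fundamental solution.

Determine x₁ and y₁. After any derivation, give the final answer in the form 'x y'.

129 8

√260 → a₀=16, period (8,32); ℓ=2 even so k=1
i=0: a=16 ⇒ p=16, q=1
i=1: a=8 ⇒ p=129, q=8
fundamental: x₁=129, y₁=8  (since 16641 − 260·64 = 1)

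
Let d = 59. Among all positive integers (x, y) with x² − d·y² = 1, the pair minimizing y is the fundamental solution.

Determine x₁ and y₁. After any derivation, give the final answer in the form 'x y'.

530 69

√59 → a₀=7, period (1,2,7,2,1,14); ℓ=6 even so k=5
a_0=7:  p_0=7·1+0=7,  q_0=7·0+1=1
…
a_4=2:  p_4=2·169+23=361,  q_4=2·22+3=47
a_5=1:  p_5=1·361+169=530,  q_5=1·47+22=69
fundamental: x₁=530, y₁=69  (since 280900 − 59·4761 = 1)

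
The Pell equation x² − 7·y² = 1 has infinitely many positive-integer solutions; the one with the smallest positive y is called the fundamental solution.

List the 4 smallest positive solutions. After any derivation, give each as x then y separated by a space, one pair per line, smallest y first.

8 3
127 48
2024 765
32257 12192

√7 = [2; 1,1,1,4, …], period ℓ=4 (even) → k=3
step 0: (2, 1)  from 2·(1,0) + (0,1)
…
step 2: (5, 2)  from 1·(3,1) + (2,1)
step 3: (8, 3)  from 1·(5,2) + (3,1)
fundamental: x₁=8, y₁=3  (since 64 − 7·9 = 1)
k=2:  x_2 = 8·8+7·3·3 = 127,  y_2 = 8·3+3·8 = 48
k=3:  x_3 = 8·127+7·3·48 = 2024,  y_3 = 8·48+3·127 = 765
k=4:  x_4 = 8·2024+7·3·765 = 32257,  y_4 = 8·765+3·2024 = 12192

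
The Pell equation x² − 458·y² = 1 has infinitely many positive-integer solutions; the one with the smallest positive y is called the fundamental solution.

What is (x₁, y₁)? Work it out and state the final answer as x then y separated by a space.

d=458: √d = [21; 2,2,42] (ℓ=3, odd), read p_5/q_5
step 0: (21, 1)  from 21·(1,0) + (0,1)
step 1: (43, 2)  from 2·(21,1) + (1,0)
step 2: (107, 5)  from 2·(43,2) + (21,1)
step 3: (4537, 212)  from 42·(107,5) + (43,2)
step 4: (9181, 429)  from 2·(4537,212) + (107,5)
step 5: (22899, 1070)  from 2·(9181,429) + (4537,212)
(x₁, y₁) = (22899, 1070);  22899² − 458·1070² = 1 ✓

22899 1070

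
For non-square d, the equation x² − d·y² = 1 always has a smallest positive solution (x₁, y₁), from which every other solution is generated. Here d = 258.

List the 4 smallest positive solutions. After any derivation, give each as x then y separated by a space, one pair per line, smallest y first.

d=258: √d = [16; 16,32] (ℓ=2, even), read p_1/q_1
k=0  a_k=16  p_k/q_k = 16/1
k=1  a_k=16  p_k/q_k = 257/16
(x₁, y₁) = (257, 16);  257² − 258·16² = 1 ✓
k=2:  x_2 = 257·257+258·16·16 = 132097,  y_2 = 257·16+16·257 = 8224
k=3:  x_3 = 257·132097+258·16·8224 = 67897601,  y_3 = 257·8224+16·132097 = 4227120
k=4:  x_4 = 257·67897601+258·16·4227120 = 34899234817,  y_4 = 257·4227120+16·67897601 = 2172731456

257 16
132097 8224
67897601 4227120
34899234817 2172731456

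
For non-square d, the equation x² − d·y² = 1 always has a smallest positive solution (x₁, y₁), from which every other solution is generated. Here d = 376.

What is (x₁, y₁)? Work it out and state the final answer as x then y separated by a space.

2143295 110532

d=376: √d = [19; 2,1,1,3,1,…,1,2,38] (ℓ=16, even), read p_15/q_15
i=0: a=19 ⇒ p=19, q=1
i=1: a=2 ⇒ p=39, q=2
i=2: a=1 ⇒ p=58, q=3
i=3: a=1 ⇒ p=97, q=5
i=4: a=3 ⇒ p=349, q=18
…
i=9: a=2 ⇒ p=28834, q=1487
…
i=11: a=1 ⇒ p=99455, q=5129
…
i=13: a=1 ⇒ p=468441, q=24158
i=14: a=1 ⇒ p=837427, q=43187
i=15: a=2 ⇒ p=2143295, q=110532
fundamental: x₁=2143295, y₁=110532  (since 4593713457025 − 376·12217323024 = 1)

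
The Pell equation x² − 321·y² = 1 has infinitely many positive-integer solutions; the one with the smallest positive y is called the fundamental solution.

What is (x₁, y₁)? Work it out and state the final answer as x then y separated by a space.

215 12

[17; 1,10,1,34] for √321; ℓ=4 ⇒ convergent index 3
step 0: (17, 1)  from 17·(1,0) + (0,1)
step 1: (18, 1)  from 1·(17,1) + (1,0)
step 2: (197, 11)  from 10·(18,1) + (17,1)
step 3: (215, 12)  from 1·(197,11) + (18,1)
(x₁, y₁) = (215, 12);  215² − 321·12² = 1 ✓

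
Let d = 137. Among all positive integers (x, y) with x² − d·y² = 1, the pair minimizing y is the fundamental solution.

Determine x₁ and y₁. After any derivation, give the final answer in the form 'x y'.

6083073 519712

√137 → a₀=11, period (1,2,2,1,1,2,2,1,22); ℓ=9 odd so k=17
step 0: (11, 1)  from 11·(1,0) + (0,1)
step 1: (12, 1)  from 1·(11,1) + (1,0)
…
step 3: (82, 7)  from 2·(35,3) + (12,1)
…
step 5: (199, 17)  from 1·(117,10) + (82,7)
step 6: (515, 44)  from 2·(199,17) + (117,10)
…
step 8: (1744, 149)  from 1·(1229,105) + (515,44)
…
step 15: (1796332, 153471)  from 2·(694077,59299) + (408178,34873)
step 16: (4286741, 366241)  from 2·(1796332,153471) + (694077,59299)
step 17: (6083073, 519712)  from 1·(4286741,366241) + (1796332,153471)
(x₁, y₁) = (6083073, 519712);  6083073² − 137·519712² = 1 ✓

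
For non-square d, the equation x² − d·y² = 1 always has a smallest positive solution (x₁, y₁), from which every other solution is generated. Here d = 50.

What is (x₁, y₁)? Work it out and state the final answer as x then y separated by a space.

√50 = [7; 14, …], period ℓ=1 (odd) → k=1
a_0=7:  p_0=7·1+0=7,  q_0=7·0+1=1
a_1=14:  p_1=14·7+1=99,  q_1=14·1+0=14
fundamental: x₁=99, y₁=14  (since 9801 − 50·196 = 1)

99 14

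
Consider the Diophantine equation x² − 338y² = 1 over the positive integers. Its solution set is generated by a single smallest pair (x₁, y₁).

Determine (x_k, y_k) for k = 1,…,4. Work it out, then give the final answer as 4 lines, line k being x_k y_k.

114243 6214
26102926097 1419812004
5964153172084899 324407165539730
1362725501650887306817 74122495624090936776

d=338: √d = [18; 2,1,1,2,36] (ℓ=5, odd), read p_9/q_9
i=0: a=18 ⇒ p=18, q=1
…
i=6: a=2 ⇒ p=17631, q=959
i=7: a=1 ⇒ p=26327, q=1432
i=8: a=1 ⇒ p=43958, q=2391
i=9: a=2 ⇒ p=114243, q=6214
→ (114243, 6214).  Check: 114243²=13051463049, 338·6214²=13051463048, difference 1.
k=2:  x_2 = 114243·114243+338·6214·6214 = 26102926097,  y_2 = 114243·6214+6214·114243 = 1419812004
k=3:  x_3 = 114243·26102926097+338·6214·1419812004 = 5964153172084899,  y_3 = 114243·1419812004+6214·26102926097 = 324407165539730
k=4:  x_4 = 114243·5964153172084899+338·6214·324407165539730 = 1362725501650887306817,  y_4 = 114243·324407165539730+6214·5964153172084899 = 74122495624090936776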